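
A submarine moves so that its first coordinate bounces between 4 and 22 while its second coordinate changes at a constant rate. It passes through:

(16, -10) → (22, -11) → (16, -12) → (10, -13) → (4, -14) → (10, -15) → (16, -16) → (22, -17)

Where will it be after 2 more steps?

The first coordinate travels 6 per step and bounces off the walls at 4 and 22.
  step 8: 22 → 16
  step 9: 16 → 10
The second coordinate changes by -1 each step: at step 9 it is -19.

(10, -19)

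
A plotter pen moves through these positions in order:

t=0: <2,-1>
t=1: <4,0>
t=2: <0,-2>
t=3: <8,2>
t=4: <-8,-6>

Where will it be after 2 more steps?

<-40,-22>

The jumps are <+2,+1>, <-4,-2>, <+8,+4>, <-16,-8> — a geometric progression with ratio -2.
step 5: <-8,-6> + <+32,+16> → <24,10>
step 6: <24,10> + <-64,-32> → <-40,-22>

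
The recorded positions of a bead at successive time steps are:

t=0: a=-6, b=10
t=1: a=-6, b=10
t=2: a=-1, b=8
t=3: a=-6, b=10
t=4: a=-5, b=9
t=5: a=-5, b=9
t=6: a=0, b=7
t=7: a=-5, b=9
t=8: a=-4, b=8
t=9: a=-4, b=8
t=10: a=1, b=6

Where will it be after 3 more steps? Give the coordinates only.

The moves between consecutive positions are (+0, +0), (+5, -2), (-5, +2), (+1, -1), (+0, +0), (+5, -2), (-5, +2), (+1, -1), (+0, +0), (+5, -2); they repeat the 4-cycle [(+0, +0), (+5, -2), (-5, +2), (+1, -1)].
step 11: apply (-5, +2) → a=-4, b=8
step 12: apply (+1, -1) → a=-3, b=7
step 13: apply (+0, +0) → a=-3, b=7

a=-3, b=7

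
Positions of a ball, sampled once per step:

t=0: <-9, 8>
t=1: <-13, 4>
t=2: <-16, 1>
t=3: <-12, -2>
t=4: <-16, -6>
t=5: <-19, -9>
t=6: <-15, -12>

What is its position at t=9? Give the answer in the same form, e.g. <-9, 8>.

Step-to-step displacements: <-4, -4>, <-3, -3>, <+4, -3>, <-4, -4>, <-3, -3>, <+4, -3> — a repeating cycle of length 3.
step 7: apply <-4, -4> → <-19, -16>
step 8: apply <-3, -3> → <-22, -19>
step 9: apply <+4, -3> → <-18, -22>

<-18, -22>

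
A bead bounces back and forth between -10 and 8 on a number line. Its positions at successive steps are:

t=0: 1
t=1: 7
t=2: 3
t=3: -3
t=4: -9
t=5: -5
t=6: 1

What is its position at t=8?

3

The value travels 6 per step and bounces off the walls at -10 and 8.
  step 7: 1 → 7
  step 8: 7 → 3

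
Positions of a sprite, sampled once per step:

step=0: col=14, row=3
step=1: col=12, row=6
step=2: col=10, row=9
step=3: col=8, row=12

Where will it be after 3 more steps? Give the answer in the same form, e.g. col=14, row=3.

col=2, row=21

Each step adds (-2,+3) to the position.
step 4: col=8, row=12 + (-2,+3) → col=6, row=15
step 5: col=6, row=15 + (-2,+3) → col=4, row=18
step 6: col=4, row=18 + (-2,+3) → col=2, row=21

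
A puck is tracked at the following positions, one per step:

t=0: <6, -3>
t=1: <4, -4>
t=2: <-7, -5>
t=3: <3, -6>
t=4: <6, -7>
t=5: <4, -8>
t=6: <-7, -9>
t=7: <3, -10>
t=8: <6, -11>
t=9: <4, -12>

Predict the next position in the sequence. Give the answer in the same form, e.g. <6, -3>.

The first coordinate repeats the cycle [6, 4, -7, 3] with period 4; step 10 mod 4 = 2, giving -7.
The second coordinate changes by -1 each step, so at step 10 it is -3 + 10·(-1) = -13.

<-7, -13>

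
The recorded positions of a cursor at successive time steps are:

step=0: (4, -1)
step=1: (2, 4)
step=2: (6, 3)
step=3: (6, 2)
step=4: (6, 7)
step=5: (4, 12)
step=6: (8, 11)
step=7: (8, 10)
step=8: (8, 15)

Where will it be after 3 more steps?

Differencing gives (-2, +5), (+4, -1), (+0, -1), (+0, +5), (-2, +5), (+4, -1), (+0, -1), (+0, +5). This is the pattern (-2, +5), (+4, -1), (+0, -1), (+0, +5) repeated.
step 9: apply (-2, +5) → (6, 20)
step 10: apply (+4, -1) → (10, 19)
step 11: apply (+0, -1) → (10, 18)

(10, 18)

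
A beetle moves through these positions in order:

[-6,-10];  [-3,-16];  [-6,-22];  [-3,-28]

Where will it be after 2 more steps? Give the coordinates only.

[-3,-40]

First: cycles through -6, -3 every 2 steps. Step 5 lands at position 1 of the cycle → -3.
Second: linear, -6 per step → -40 at step 5.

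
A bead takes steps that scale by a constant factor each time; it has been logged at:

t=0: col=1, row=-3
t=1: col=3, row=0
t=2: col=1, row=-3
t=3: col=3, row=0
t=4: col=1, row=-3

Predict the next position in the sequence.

col=3, row=0

Consecutive displacements (+2, +3), (-2, -3), (+2, +3), (-2, -3) scale by a factor of -1 each step.
step 5: col=1, row=-3 + (+2, +3) → col=3, row=0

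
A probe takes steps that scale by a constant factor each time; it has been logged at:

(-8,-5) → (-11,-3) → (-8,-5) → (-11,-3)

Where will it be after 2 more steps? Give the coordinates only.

Consecutive displacements (-3,+2), (+3,-2), (-3,+2) scale by a factor of -1 each step.
step 4: (-11,-3) + (+3,-2) → (-8,-5)
step 5: (-8,-5) + (-3,+2) → (-11,-3)

(-11,-3)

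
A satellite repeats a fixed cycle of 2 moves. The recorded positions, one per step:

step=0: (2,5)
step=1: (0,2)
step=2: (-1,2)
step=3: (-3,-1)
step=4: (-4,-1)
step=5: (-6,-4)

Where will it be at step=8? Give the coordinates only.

(-10,-7)

Differencing gives (-2,-3), (-1,+0), (-2,-3), (-1,+0), (-2,-3). This is the pattern (-2,-3), (-1,+0) repeated.
step 6: apply (-1,+0) → (-7,-4)
step 7: apply (-2,-3) → (-9,-7)
step 8: apply (-1,+0) → (-10,-7)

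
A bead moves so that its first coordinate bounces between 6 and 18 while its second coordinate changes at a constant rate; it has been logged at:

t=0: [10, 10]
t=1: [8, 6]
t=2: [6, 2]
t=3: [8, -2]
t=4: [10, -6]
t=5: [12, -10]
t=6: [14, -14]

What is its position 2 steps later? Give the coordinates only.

The first coordinate reflects between 6 and 18, moving 2 per step.
  step 7: 14 → 16
  step 8: 16 → 18
The second coordinate changes by -4 each step: at step 8 it is -22.

[18, -22]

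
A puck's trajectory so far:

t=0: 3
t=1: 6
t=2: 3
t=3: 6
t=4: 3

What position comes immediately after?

6

Consecutive displacements +3, -3, +3, -3 scale by a factor of -1 each step.
step 5: 3 + 3 → 6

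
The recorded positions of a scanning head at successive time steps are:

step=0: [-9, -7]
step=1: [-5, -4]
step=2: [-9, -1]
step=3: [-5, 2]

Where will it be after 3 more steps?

[-9, 11]

First: cycles through -9, -5 every 2 steps. Step 6 lands at position 0 of the cycle → -9.
Second: linear, +3 per step → 11 at step 6.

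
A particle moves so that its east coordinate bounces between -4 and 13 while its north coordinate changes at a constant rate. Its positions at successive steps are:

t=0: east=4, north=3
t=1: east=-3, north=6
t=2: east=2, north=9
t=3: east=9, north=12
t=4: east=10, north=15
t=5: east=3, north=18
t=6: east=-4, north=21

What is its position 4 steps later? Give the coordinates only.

The east coordinate reflects between -4 and 13, moving 7 per step.
  step 7: -4 → 3
  step 8: 3 → 10
  step 9: 10 → 9
  step 10: 9 → 2
The north coordinate changes by +3 each step: at step 10 it is 33.

east=2, north=33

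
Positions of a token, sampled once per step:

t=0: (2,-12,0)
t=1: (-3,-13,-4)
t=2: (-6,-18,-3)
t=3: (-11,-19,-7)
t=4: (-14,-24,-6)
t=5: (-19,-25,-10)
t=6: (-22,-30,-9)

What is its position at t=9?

The moves between consecutive positions are (-5,-1,-4), (-3,-5,+1), (-5,-1,-4), (-3,-5,+1), (-5,-1,-4), (-3,-5,+1); they repeat the 2-cycle [(-5,-1,-4), (-3,-5,+1)].
step 7: apply (-5,-1,-4) → (-27,-31,-13)
step 8: apply (-3,-5,+1) → (-30,-36,-12)
step 9: apply (-5,-1,-4) → (-35,-37,-16)

(-35,-37,-16)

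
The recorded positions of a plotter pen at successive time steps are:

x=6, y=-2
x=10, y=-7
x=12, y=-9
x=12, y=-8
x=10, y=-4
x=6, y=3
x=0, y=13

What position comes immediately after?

Taking differences between consecutive positions: (+4, -5), (+2, -2), (+0, +1), (-2, +4), (-4, +7), (-6, +10). These grow by (-2, +3) each step.
step 7: x=0, y=13 + (-8, +13) → x=-8, y=26

x=-8, y=26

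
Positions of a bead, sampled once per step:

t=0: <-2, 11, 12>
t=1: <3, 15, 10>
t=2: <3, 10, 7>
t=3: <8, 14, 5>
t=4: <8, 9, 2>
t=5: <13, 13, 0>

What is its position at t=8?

Step-to-step displacements: <+5, +4, -2>, <+0, -5, -3>, <+5, +4, -2>, <+0, -5, -3>, <+5, +4, -2> — a repeating cycle of length 2.
step 6: apply <+0, -5, -3> → <13, 8, -3>
step 7: apply <+5, +4, -2> → <18, 12, -5>
step 8: apply <+0, -5, -3> → <18, 7, -8>

<18, 7, -8>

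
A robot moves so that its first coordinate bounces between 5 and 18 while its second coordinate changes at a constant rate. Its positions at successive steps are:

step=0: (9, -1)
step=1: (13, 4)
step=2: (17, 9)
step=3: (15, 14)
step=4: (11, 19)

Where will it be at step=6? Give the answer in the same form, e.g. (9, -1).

The first coordinate travels 4 per step and bounces off the walls at 5 and 18.
  step 5: 11 → 7
  step 6: 7 → 7
The second coordinate changes by +5 each step: at step 6 it is 29.

(7, 29)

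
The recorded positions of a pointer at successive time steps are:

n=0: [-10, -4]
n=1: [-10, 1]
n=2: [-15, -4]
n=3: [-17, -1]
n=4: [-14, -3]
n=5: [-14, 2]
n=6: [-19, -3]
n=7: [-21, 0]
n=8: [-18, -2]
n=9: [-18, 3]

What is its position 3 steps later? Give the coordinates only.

Step-to-step displacements: [+0, +5], [-5, -5], [-2, +3], [+3, -2], [+0, +5], [-5, -5], [-2, +3], [+3, -2], [+0, +5] — a repeating cycle of length 4.
step 10: apply [-5, -5] → [-23, -2]
step 11: apply [-2, +3] → [-25, 1]
step 12: apply [+3, -2] → [-22, -1]

[-22, -1]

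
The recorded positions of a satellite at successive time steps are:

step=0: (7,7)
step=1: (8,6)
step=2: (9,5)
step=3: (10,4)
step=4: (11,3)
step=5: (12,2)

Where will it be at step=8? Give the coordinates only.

(15,-1)

Each step adds (+1,-1) to the position.
step 6: (12,2) + (+1,-1) → (13,1)
step 7: (13,1) + (+1,-1) → (14,0)
step 8: (14,0) + (+1,-1) → (15,-1)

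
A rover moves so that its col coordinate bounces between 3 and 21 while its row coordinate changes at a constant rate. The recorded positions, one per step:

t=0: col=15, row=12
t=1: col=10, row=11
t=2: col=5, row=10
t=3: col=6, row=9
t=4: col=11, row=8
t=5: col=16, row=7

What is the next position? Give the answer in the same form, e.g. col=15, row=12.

The col coordinate travels 5 per step and bounces off the walls at 3 and 21.
  step 6: 16 → 21
The row coordinate changes by -1 each step: at step 6 it is 6.

col=21, row=6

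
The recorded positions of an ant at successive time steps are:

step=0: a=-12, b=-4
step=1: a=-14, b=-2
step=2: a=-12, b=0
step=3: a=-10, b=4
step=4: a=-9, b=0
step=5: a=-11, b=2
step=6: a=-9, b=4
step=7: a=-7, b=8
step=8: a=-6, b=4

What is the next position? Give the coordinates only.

Step-to-step displacements: (-2, +2), (+2, +2), (+2, +4), (+1, -4), (-2, +2), (+2, +2), (+2, +4), (+1, -4) — a repeating cycle of length 4.
step 9: apply (-2, +2) → a=-8, b=6

a=-8, b=6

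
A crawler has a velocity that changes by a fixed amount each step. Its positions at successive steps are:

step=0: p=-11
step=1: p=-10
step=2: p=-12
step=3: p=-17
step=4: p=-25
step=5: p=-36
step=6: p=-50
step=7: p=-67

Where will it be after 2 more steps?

p=-110

First differences are +1, -2, -5, -8, -11, -14, -17; their common second difference is -3 (constant acceleration).
step 8: -67 − 20 → p=-87
step 9: -87 − 23 → p=-110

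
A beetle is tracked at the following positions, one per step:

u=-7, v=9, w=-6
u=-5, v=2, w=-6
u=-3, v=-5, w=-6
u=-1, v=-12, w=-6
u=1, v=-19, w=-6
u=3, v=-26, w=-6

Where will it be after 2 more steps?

Each step adds (+2, -7, +0) to the position.
step 6: u=3, v=-26, w=-6 + (+2, -7, +0) → u=5, v=-33, w=-6
step 7: u=5, v=-33, w=-6 + (+2, -7, +0) → u=7, v=-40, w=-6

u=7, v=-40, w=-6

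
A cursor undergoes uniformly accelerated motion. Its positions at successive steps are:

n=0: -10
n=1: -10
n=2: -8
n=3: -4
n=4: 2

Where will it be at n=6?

20

Successive displacements: +0, +2, +4, +6 — each changes by +2.
step 5: 2 + 8 → 10
step 6: 10 + 10 → 20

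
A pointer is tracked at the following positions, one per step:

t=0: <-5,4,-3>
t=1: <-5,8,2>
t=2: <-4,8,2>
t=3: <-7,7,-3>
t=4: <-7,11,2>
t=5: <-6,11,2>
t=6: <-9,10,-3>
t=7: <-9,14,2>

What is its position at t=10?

<-11,17,2>

The moves between consecutive positions are <+0,+4,+5>, <+1,+0,+0>, <-3,-1,-5>, <+0,+4,+5>, <+1,+0,+0>, <-3,-1,-5>, <+0,+4,+5>; they repeat the 3-cycle [<+0,+4,+5>, <+1,+0,+0>, <-3,-1,-5>].
step 8: apply <+1,+0,+0> → <-8,14,2>
step 9: apply <-3,-1,-5> → <-11,13,-3>
step 10: apply <+0,+4,+5> → <-11,17,2>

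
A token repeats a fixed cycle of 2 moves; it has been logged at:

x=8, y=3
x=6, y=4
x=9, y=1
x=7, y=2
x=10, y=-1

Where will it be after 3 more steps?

Step-to-step displacements: (-2,+1), (+3,-3), (-2,+1), (+3,-3) — a repeating cycle of length 2.
step 5: apply (-2,+1) → x=8, y=0
step 6: apply (+3,-3) → x=11, y=-3
step 7: apply (-2,+1) → x=9, y=-2

x=9, y=-2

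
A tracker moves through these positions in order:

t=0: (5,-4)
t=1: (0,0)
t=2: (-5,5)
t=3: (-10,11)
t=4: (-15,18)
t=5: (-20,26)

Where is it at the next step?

(-25,35)

First differences are (-5,+4), (-5,+5), (-5,+6), (-5,+7), (-5,+8); their common second difference is (+0,+1) (constant acceleration).
step 6: (-20,26) + (-5,+9) → (-25,35)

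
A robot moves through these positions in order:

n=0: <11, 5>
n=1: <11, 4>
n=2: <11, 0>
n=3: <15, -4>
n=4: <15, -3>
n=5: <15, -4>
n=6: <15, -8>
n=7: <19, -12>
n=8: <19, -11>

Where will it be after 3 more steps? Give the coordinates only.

<23, -20>

Differencing gives <+0, -1>, <+0, -4>, <+4, -4>, <+0, +1>, <+0, -1>, <+0, -4>, <+4, -4>, <+0, +1>. This is the pattern <+0, -1>, <+0, -4>, <+4, -4>, <+0, +1> repeated.
step 9: apply <+0, -1> → <19, -12>
step 10: apply <+0, -4> → <19, -16>
step 11: apply <+4, -4> → <23, -20>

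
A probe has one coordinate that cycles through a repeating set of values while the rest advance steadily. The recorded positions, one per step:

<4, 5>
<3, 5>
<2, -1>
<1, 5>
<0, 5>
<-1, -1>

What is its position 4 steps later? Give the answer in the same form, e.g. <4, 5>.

<-5, 5>

The first coordinate changes by -1 each step, so at step 9 it is 4 + 9·(-1) = -5.
The second coordinate repeats the cycle [5, 5, -1] with period 3; step 9 mod 3 = 0, giving 5.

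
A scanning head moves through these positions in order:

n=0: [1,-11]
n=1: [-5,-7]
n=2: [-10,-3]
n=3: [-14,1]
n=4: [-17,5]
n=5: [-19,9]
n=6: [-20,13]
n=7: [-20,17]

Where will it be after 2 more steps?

Successive displacements: [-6,+4], [-5,+4], [-4,+4], [-3,+4], [-2,+4], [-1,+4], [+0,+4] — each changes by [+1,+0].
step 8: [-20,17] + [+1,+4] → [-19,21]
step 9: [-19,21] + [+2,+4] → [-17,25]

[-17,25]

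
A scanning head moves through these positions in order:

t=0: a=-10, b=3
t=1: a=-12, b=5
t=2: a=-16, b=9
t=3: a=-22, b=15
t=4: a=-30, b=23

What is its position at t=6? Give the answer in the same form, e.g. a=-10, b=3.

a=-52, b=45

Taking differences between consecutive positions: (-2, +2), (-4, +4), (-6, +6), (-8, +8). These grow by (-2, +2) each step.
step 5: a=-30, b=23 + (-10, +10) → a=-40, b=33
step 6: a=-40, b=33 + (-12, +12) → a=-52, b=45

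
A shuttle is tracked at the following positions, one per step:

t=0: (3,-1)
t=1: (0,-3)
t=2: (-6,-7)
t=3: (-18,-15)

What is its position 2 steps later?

The jumps are (-3,-2), (-6,-4), (-12,-8) — a geometric progression with ratio 2.
step 4: (-18,-15) + (-24,-16) → (-42,-31)
step 5: (-42,-31) + (-48,-32) → (-90,-63)

(-90,-63)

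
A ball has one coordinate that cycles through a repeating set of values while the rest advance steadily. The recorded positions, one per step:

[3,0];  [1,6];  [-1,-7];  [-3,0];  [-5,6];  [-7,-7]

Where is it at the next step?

[-9,0]

The first coordinate changes by -2 each step, so at step 6 it is 3 + 6·(-2) = -9.
The second coordinate repeats the cycle [0, 6, -7] with period 3; step 6 mod 3 = 0, giving 0.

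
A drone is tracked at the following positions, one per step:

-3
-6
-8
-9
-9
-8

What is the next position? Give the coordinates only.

-6

Successive displacements: -3, -2, -1, +0, +1 — each changes by +1.
step 6: -8 + 2 → -6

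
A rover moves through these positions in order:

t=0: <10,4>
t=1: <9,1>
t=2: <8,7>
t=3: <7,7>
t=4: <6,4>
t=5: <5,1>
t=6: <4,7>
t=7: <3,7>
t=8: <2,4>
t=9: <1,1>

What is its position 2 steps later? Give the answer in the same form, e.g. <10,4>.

The first coordinate changes by -1 each step, so at step 11 it is 10 + 11·(-1) = -1.
The second coordinate repeats the cycle [4, 1, 7, 7] with period 4; step 11 mod 4 = 3, giving 7.

<-1,7>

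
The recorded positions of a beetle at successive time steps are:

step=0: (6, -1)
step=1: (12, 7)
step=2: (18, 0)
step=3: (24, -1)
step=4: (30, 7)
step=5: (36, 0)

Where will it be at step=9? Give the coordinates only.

(60, -1)

First: linear, +6 per step → 60 at step 9.
Second: cycles through -1, 7, 0 every 3 steps. Step 9 lands at position 0 of the cycle → -1.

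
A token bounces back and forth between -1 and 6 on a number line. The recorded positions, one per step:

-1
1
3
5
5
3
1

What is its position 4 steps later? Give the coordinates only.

The value travels 2 per step and bounces off the walls at -1 and 6.
  step 7: 1 → -1
  step 8: -1 → 1
  step 9: 1 → 3
  step 10: 3 → 5

5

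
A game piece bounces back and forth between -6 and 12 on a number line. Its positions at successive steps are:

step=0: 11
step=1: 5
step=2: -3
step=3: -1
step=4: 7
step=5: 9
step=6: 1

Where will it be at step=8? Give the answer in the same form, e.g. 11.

The value reflects between -6 and 12, moving 8 per step.
  step 7: 1 → -5
  step 8: -5 → 3

3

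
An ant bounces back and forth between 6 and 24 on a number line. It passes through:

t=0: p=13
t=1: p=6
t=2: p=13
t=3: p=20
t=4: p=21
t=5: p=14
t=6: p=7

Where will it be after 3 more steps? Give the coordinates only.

p=22

The value reflects between 6 and 24, moving 7 per step.
  step 7: 7 → 12
  step 8: 12 → 19
  step 9: 19 → 22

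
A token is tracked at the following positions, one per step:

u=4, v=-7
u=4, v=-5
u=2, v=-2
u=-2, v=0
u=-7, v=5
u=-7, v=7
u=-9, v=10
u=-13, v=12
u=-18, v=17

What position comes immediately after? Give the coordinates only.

Step-to-step displacements: (+0, +2), (-2, +3), (-4, +2), (-5, +5), (+0, +2), (-2, +3), (-4, +2), (-5, +5) — a repeating cycle of length 4.
step 9: apply (+0, +2) → u=-18, v=19

u=-18, v=19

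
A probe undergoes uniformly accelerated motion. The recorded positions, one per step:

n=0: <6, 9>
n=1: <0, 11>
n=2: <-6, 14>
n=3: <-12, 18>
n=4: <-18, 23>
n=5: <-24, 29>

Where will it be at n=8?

<-42, 53>

First differences are <-6, +2>, <-6, +3>, <-6, +4>, <-6, +5>, <-6, +6>; their common second difference is <+0, +1> (constant acceleration).
step 6: <-24, 29> + <-6, +7> → <-30, 36>
step 7: <-30, 36> + <-6, +8> → <-36, 44>
step 8: <-36, 44> + <-6, +9> → <-42, 53>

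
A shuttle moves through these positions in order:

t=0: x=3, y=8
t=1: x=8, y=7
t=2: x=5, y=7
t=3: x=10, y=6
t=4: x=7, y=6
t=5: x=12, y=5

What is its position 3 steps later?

Differencing gives (+5, -1), (-3, +0), (+5, -1), (-3, +0), (+5, -1). This is the pattern (+5, -1), (-3, +0) repeated.
step 6: apply (-3, +0) → x=9, y=5
step 7: apply (+5, -1) → x=14, y=4
step 8: apply (-3, +0) → x=11, y=4

x=11, y=4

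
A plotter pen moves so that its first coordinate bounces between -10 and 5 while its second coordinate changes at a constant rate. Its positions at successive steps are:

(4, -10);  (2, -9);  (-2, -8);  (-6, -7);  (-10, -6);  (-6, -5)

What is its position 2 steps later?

The first coordinate reflects between -10 and 5, moving 4 per step.
  step 6: -6 → -2
  step 7: -2 → 2
The second coordinate changes by +1 each step: at step 7 it is -3.

(2, -3)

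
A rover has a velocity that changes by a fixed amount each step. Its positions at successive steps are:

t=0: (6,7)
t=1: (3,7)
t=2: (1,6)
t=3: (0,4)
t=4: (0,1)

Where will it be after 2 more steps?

(3,-8)

Taking differences between consecutive positions: (-3,+0), (-2,-1), (-1,-2), (+0,-3). These grow by (+1,-1) each step.
step 5: (0,1) + (+1,-4) → (1,-3)
step 6: (1,-3) + (+2,-5) → (3,-8)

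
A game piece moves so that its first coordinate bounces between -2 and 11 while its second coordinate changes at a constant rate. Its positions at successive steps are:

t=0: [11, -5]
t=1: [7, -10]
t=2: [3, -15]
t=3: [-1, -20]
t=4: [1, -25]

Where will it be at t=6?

[9, -35]

The first coordinate travels 4 per step and bounces off the walls at -2 and 11.
  step 5: 1 → 5
  step 6: 5 → 9
The second coordinate changes by -5 each step: at step 6 it is -35.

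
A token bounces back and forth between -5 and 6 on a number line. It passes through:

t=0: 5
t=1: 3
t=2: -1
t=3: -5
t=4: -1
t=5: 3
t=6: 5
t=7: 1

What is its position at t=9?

The value reflects between -5 and 6, moving 4 per step.
  step 8: 1 → -3
  step 9: -3 → -3

-3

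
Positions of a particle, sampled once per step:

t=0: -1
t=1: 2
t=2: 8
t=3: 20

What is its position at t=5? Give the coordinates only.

92

Step-to-step displacements: +3, +6, +12; each is 2× the previous.
step 4: 20 + 24 → 44
step 5: 44 + 48 → 92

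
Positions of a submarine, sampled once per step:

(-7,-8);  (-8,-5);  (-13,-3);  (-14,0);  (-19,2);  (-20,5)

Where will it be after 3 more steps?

(-31,12)

Step-to-step displacements: (-1,+3), (-5,+2), (-1,+3), (-5,+2), (-1,+3) — a repeating cycle of length 2.
step 6: apply (-5,+2) → (-25,7)
step 7: apply (-1,+3) → (-26,10)
step 8: apply (-5,+2) → (-31,12)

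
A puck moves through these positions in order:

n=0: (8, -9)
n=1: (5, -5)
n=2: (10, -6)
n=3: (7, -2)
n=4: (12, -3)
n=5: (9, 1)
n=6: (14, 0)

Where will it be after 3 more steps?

(13, 7)

The moves between consecutive positions are (-3, +4), (+5, -1), (-3, +4), (+5, -1), (-3, +4), (+5, -1); they repeat the 2-cycle [(-3, +4), (+5, -1)].
step 7: apply (-3, +4) → (11, 4)
step 8: apply (+5, -1) → (16, 3)
step 9: apply (-3, +4) → (13, 7)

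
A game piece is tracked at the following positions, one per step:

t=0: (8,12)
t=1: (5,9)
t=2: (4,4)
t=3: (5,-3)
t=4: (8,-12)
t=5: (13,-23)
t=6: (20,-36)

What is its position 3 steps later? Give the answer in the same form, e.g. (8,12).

Successive displacements: (-3,-3), (-1,-5), (+1,-7), (+3,-9), (+5,-11), (+7,-13) — each changes by (+2,-2).
step 7: (20,-36) + (+9,-15) → (29,-51)
step 8: (29,-51) + (+11,-17) → (40,-68)
step 9: (40,-68) + (+13,-19) → (53,-87)

(53,-87)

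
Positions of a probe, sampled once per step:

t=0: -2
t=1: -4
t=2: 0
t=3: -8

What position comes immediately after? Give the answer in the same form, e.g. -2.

8

Step-to-step displacements: -2, +4, -8; each is -2× the previous.
step 4: -8 + 16 → 8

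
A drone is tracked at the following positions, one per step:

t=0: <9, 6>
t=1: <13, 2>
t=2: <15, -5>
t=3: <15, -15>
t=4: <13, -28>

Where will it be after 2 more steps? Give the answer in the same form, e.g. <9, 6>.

<3, -63>

Taking differences between consecutive positions: <+4, -4>, <+2, -7>, <+0, -10>, <-2, -13>. These grow by <-2, -3> each step.
step 5: <13, -28> + <-4, -16> → <9, -44>
step 6: <9, -44> + <-6, -19> → <3, -63>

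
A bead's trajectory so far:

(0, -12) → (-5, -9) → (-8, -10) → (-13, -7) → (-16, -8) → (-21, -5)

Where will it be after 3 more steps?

Differencing gives (-5, +3), (-3, -1), (-5, +3), (-3, -1), (-5, +3). This is the pattern (-5, +3), (-3, -1) repeated.
step 6: apply (-3, -1) → (-24, -6)
step 7: apply (-5, +3) → (-29, -3)
step 8: apply (-3, -1) → (-32, -4)

(-32, -4)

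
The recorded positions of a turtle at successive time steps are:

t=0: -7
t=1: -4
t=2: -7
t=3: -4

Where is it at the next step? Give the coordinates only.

Step-to-step displacements: +3, -3, +3; each is -1× the previous.
step 4: -4 − 3 → -7

-7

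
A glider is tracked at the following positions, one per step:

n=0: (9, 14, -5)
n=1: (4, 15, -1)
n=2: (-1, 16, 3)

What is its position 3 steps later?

Constant displacement of (-5, +1, +4) per step.
step 3: (-1, 16, 3) + (-5, +1, +4) → (-6, 17, 7)
step 4: (-6, 17, 7) + (-5, +1, +4) → (-11, 18, 11)
step 5: (-11, 18, 11) + (-5, +1, +4) → (-16, 19, 15)

(-16, 19, 15)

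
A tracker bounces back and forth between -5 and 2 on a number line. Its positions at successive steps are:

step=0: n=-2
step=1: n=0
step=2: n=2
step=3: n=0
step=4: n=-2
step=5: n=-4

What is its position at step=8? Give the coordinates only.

The value travels 2 per step and bounces off the walls at -5 and 2.
  step 6: -4 → -4
  step 7: -4 → -2
  step 8: -2 → 0

n=0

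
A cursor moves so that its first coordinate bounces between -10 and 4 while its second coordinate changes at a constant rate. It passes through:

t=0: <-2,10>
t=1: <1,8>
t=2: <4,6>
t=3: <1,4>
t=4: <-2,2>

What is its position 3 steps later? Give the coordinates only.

<-9,-4>

The first coordinate reflects between -10 and 4, moving 3 per step.
  step 5: -2 → -5
  step 6: -5 → -8
  step 7: -8 → -9
The second coordinate changes by -2 each step: at step 7 it is -4.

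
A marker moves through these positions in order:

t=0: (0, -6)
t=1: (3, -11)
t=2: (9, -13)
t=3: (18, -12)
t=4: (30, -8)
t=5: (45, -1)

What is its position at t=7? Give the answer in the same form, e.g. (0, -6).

Taking differences between consecutive positions: (+3, -5), (+6, -2), (+9, +1), (+12, +4), (+15, +7). These grow by (+3, +3) each step.
step 6: (45, -1) + (+18, +10) → (63, 9)
step 7: (63, 9) + (+21, +13) → (84, 22)

(84, 22)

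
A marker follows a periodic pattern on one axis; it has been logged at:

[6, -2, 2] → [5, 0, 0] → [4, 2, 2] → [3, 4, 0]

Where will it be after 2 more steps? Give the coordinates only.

[1, 8, 0]

The first coordinate changes by -1 each step, so at step 5 it is 6 + 5·(-1) = 1.
The second coordinate changes by +2 each step, so at step 5 it is -2 + 5·(2) = 8.
The third coordinate repeats the cycle [2, 0] with period 2; step 5 mod 2 = 1, giving 0.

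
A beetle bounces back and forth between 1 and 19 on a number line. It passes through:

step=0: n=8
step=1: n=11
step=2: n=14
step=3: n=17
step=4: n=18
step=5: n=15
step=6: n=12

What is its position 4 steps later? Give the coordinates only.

n=2

The value travels 3 per step and bounces off the walls at 1 and 19.
  step 7: 12 → 9
  step 8: 9 → 6
  step 9: 6 → 3
  step 10: 3 → 2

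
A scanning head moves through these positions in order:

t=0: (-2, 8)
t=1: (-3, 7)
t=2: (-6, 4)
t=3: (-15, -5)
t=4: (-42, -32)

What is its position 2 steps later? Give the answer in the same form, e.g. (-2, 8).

Consecutive displacements (-1, -1), (-3, -3), (-9, -9), (-27, -27) scale by a factor of 3 each step.
step 5: (-42, -32) + (-81, -81) → (-123, -113)
step 6: (-123, -113) + (-243, -243) → (-366, -356)

(-366, -356)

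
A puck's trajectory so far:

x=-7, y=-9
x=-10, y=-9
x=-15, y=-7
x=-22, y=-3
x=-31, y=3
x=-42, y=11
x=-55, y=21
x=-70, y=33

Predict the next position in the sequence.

Taking differences between consecutive positions: (-3, +0), (-5, +2), (-7, +4), (-9, +6), (-11, +8), (-13, +10), (-15, +12). These grow by (-2, +2) each step.
step 8: x=-70, y=33 + (-17, +14) → x=-87, y=47

x=-87, y=47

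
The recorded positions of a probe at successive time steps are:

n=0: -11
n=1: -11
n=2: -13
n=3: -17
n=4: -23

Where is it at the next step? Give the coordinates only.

-31

Taking differences between consecutive positions: +0, -2, -4, -6. These grow by -2 each step.
step 5: -23 − 8 → -31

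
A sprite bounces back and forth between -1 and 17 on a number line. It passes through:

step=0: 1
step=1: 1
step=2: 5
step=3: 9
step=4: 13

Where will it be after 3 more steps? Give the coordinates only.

The value travels 4 per step and bounces off the walls at -1 and 17.
  step 5: 13 → 17
  step 6: 17 → 13
  step 7: 13 → 9

9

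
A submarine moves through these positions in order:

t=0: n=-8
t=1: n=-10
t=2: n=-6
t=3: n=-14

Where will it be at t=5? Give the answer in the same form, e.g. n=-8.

n=-30

The jumps are -2, +4, -8 — a geometric progression with ratio -2.
step 4: -14 + 16 → n=2
step 5: 2 − 32 → n=-30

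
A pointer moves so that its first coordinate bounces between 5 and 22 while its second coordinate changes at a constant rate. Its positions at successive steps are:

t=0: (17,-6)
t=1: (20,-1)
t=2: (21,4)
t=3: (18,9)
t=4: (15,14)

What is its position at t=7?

The first coordinate travels 3 per step and bounces off the walls at 5 and 22.
  step 5: 15 → 12
  step 6: 12 → 9
  step 7: 9 → 6
The second coordinate changes by +5 each step: at step 7 it is 29.

(6,29)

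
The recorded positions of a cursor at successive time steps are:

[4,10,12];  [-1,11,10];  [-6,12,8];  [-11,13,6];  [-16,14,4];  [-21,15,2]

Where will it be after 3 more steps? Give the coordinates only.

Each step adds [-5,+1,-2] to the position.
step 6: [-21,15,2] + [-5,+1,-2] → [-26,16,0]
step 7: [-26,16,0] + [-5,+1,-2] → [-31,17,-2]
step 8: [-31,17,-2] + [-5,+1,-2] → [-36,18,-4]

[-36,18,-4]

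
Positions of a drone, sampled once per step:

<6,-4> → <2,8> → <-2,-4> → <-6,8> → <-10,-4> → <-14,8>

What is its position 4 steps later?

<-30,8>

The first coordinate changes by -4 each step, so at step 9 it is 6 + 9·(-4) = -30.
The second coordinate repeats the cycle [-4, 8] with period 2; step 9 mod 2 = 1, giving 8.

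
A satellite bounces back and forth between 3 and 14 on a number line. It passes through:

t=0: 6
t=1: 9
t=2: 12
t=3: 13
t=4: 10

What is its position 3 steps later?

5

The value reflects between 3 and 14, moving 3 per step.
  step 5: 10 → 7
  step 6: 7 → 4
  step 7: 4 → 5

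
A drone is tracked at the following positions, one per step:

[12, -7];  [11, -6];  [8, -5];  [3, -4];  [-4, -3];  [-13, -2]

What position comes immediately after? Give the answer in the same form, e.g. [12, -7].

[-24, -1]

First differences are [-1, +1], [-3, +1], [-5, +1], [-7, +1], [-9, +1]; their common second difference is [-2, +0] (constant acceleration).
step 6: [-13, -2] + [-11, +1] → [-24, -1]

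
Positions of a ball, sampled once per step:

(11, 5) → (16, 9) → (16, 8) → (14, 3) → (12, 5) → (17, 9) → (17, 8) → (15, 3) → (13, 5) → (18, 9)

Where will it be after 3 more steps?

Step-to-step displacements: (+5, +4), (+0, -1), (-2, -5), (-2, +2), (+5, +4), (+0, -1), (-2, -5), (-2, +2), (+5, +4) — a repeating cycle of length 4.
step 10: apply (+0, -1) → (18, 8)
step 11: apply (-2, -5) → (16, 3)
step 12: apply (-2, +2) → (14, 5)

(14, 5)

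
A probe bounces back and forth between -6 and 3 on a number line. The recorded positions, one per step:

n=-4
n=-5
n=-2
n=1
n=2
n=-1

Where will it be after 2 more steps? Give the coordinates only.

The value travels 3 per step and bounces off the walls at -6 and 3.
  step 6: -1 → -4
  step 7: -4 → -5

n=-5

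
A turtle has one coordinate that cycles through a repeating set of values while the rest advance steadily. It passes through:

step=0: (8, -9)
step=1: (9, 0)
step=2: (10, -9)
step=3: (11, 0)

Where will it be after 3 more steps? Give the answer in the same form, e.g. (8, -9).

First: linear, +1 per step → 14 at step 6.
Second: cycles through -9, 0 every 2 steps. Step 6 lands at position 0 of the cycle → -9.

(14, -9)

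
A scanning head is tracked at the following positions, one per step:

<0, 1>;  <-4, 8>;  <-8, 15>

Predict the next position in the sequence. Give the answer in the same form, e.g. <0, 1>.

The position changes by <-4, +7> every step.
step 3: <-8, 15> + <-4, +7> → <-12, 22>

<-12, 22>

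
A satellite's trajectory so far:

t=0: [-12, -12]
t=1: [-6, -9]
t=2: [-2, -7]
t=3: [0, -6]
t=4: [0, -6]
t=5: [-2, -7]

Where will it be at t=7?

Taking differences between consecutive positions: [+6, +3], [+4, +2], [+2, +1], [+0, +0], [-2, -1]. These grow by [-2, -1] each step.
step 6: [-2, -7] + [-4, -2] → [-6, -9]
step 7: [-6, -9] + [-6, -3] → [-12, -12]

[-12, -12]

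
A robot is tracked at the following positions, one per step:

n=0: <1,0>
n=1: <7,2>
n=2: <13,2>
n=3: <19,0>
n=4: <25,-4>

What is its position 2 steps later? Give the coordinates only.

<37,-18>

Successive displacements: <+6,+2>, <+6,+0>, <+6,-2>, <+6,-4> — each changes by <+0,-2>.
step 5: <25,-4> + <+6,-6> → <31,-10>
step 6: <31,-10> + <+6,-8> → <37,-18>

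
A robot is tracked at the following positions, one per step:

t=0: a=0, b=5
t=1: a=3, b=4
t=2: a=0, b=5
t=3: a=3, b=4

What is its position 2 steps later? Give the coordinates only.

Step-to-step displacements: (+3, -1), (-3, +1), (+3, -1); each is -1× the previous.
step 4: a=3, b=4 + (-3, +1) → a=0, b=5
step 5: a=0, b=5 + (+3, -1) → a=3, b=4

a=3, b=4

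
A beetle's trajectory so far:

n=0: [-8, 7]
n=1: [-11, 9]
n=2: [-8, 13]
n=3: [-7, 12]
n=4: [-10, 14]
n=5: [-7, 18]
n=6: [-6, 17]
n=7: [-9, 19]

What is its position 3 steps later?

[-8, 24]

Step-to-step displacements: [-3, +2], [+3, +4], [+1, -1], [-3, +2], [+3, +4], [+1, -1], [-3, +2] — a repeating cycle of length 3.
step 8: apply [+3, +4] → [-6, 23]
step 9: apply [+1, -1] → [-5, 22]
step 10: apply [-3, +2] → [-8, 24]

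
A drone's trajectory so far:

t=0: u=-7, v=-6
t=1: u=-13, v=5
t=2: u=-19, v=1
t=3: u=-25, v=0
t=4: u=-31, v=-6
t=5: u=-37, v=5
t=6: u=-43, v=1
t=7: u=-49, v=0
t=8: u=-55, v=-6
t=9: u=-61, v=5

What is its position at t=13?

The u coordinate changes by -6 each step, so at step 13 it is -7 + 13·(-6) = -85.
The v coordinate repeats the cycle [-6, 5, 1, 0] with period 4; step 13 mod 4 = 1, giving 5.

u=-85, v=5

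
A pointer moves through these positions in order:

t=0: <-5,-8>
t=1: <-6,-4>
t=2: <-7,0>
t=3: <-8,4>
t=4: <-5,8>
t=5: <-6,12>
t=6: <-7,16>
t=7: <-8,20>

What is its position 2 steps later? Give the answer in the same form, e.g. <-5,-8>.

<-6,28>

The first coordinate repeats the cycle [-5, -6, -7, -8] with period 4; step 9 mod 4 = 1, giving -6.
The second coordinate changes by +4 each step, so at step 9 it is -8 + 9·(4) = 28.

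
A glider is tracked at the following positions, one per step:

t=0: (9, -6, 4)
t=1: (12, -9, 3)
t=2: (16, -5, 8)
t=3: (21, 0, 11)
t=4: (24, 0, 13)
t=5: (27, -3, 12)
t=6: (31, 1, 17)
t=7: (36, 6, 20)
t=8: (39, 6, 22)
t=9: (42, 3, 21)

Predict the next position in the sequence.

(46, 7, 26)

Differencing gives (+3, -3, -1), (+4, +4, +5), (+5, +5, +3), (+3, +0, +2), (+3, -3, -1), (+4, +4, +5), (+5, +5, +3), (+3, +0, +2), (+3, -3, -1). This is the pattern (+3, -3, -1), (+4, +4, +5), (+5, +5, +3), (+3, +0, +2) repeated.
step 10: apply (+4, +4, +5) → (46, 7, 26)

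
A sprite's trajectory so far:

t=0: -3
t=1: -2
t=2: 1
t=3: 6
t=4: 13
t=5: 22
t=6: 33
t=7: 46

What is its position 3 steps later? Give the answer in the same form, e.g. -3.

97

First differences are +1, +3, +5, +7, +9, +11, +13; their common second difference is +2 (constant acceleration).
step 8: 46 + 15 → 61
step 9: 61 + 17 → 78
step 10: 78 + 19 → 97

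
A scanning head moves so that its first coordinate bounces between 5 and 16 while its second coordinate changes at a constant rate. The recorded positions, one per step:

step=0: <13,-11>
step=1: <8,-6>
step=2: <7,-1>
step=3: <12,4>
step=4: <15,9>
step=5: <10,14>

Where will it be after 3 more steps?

The first coordinate travels 5 per step and bounces off the walls at 5 and 16.
  step 6: 10 → 5
  step 7: 5 → 10
  step 8: 10 → 15
The second coordinate changes by +5 each step: at step 8 it is 29.

<15,29>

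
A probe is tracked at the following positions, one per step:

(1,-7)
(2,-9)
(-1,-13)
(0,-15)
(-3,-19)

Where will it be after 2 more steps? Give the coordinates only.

Step-to-step displacements: (+1,-2), (-3,-4), (+1,-2), (-3,-4) — a repeating cycle of length 2.
step 5: apply (+1,-2) → (-2,-21)
step 6: apply (-3,-4) → (-5,-25)

(-5,-25)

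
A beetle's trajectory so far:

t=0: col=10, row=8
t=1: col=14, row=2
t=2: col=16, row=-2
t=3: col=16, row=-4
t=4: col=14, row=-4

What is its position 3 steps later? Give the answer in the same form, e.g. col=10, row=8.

col=-4, row=8

Taking differences between consecutive positions: (+4, -6), (+2, -4), (+0, -2), (-2, +0). These grow by (-2, +2) each step.
step 5: col=14, row=-4 + (-4, +2) → col=10, row=-2
step 6: col=10, row=-2 + (-6, +4) → col=4, row=2
step 7: col=4, row=2 + (-8, +6) → col=-4, row=8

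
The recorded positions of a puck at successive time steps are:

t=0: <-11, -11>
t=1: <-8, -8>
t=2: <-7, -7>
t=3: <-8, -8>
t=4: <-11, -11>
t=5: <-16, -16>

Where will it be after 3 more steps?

<-43, -43>

First differences are <+3, +3>, <+1, +1>, <-1, -1>, <-3, -3>, <-5, -5>; their common second difference is <-2, -2> (constant acceleration).
step 6: <-16, -16> + <-7, -7> → <-23, -23>
step 7: <-23, -23> + <-9, -9> → <-32, -32>
step 8: <-32, -32> + <-11, -11> → <-43, -43>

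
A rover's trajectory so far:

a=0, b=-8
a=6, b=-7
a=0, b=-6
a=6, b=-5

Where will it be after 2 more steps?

a=6, b=-3

The a coordinate repeats the cycle [0, 6] with period 2; step 5 mod 2 = 1, giving 6.
The b coordinate changes by +1 each step, so at step 5 it is -8 + 5·(1) = -3.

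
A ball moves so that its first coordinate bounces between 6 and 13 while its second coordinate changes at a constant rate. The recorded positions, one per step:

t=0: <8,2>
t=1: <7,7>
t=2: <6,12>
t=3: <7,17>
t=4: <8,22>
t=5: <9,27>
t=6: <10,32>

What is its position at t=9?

The first coordinate travels 1 per step and bounces off the walls at 6 and 13.
  step 7: 10 → 11
  step 8: 11 → 12
  step 9: 12 → 13
The second coordinate changes by +5 each step: at step 9 it is 47.

<13,47>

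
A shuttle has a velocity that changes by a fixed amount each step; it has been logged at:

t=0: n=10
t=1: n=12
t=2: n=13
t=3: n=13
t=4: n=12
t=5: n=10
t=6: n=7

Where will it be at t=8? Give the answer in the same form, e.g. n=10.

n=-2

Taking differences between consecutive positions: +2, +1, +0, -1, -2, -3. These grow by -1 each step.
step 7: 7 − 4 → n=3
step 8: 3 − 5 → n=-2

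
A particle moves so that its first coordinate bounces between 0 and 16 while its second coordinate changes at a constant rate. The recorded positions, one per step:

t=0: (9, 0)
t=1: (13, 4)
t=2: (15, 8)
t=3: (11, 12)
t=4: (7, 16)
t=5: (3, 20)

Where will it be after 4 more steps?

The first coordinate reflects between 0 and 16, moving 4 per step.
  step 6: 3 → 1
  step 7: 1 → 5
  step 8: 5 → 9
  step 9: 9 → 13
The second coordinate changes by +4 each step: at step 9 it is 36.

(13, 36)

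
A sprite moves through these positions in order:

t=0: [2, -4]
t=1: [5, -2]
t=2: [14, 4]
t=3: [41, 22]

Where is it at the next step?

Consecutive displacements [+3, +2], [+9, +6], [+27, +18] scale by a factor of 3 each step.
step 4: [41, 22] + [+81, +54] → [122, 76]

[122, 76]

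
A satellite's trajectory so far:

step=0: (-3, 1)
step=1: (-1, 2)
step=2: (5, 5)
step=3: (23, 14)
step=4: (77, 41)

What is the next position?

The jumps are (+2, +1), (+6, +3), (+18, +9), (+54, +27) — a geometric progression with ratio 3.
step 5: (77, 41) + (+162, +81) → (239, 122)

(239, 122)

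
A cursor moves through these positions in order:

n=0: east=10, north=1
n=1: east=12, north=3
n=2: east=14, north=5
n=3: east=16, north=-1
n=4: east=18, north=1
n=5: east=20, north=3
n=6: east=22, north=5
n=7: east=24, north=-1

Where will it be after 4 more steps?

The east coordinate changes by +2 each step, so at step 11 it is 10 + 11·(2) = 32.
The north coordinate repeats the cycle [1, 3, 5, -1] with period 4; step 11 mod 4 = 3, giving -1.

east=32, north=-1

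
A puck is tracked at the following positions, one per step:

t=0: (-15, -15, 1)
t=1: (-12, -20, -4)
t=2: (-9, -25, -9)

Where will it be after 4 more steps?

(3, -45, -29)

Each step adds (+3, -5, -5) to the position.
step 3: (-9, -25, -9) + (+3, -5, -5) → (-6, -30, -14)
step 4: (-6, -30, -14) + (+3, -5, -5) → (-3, -35, -19)
step 5: (-3, -35, -19) + (+3, -5, -5) → (0, -40, -24)
step 6: (0, -40, -24) + (+3, -5, -5) → (3, -45, -29)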